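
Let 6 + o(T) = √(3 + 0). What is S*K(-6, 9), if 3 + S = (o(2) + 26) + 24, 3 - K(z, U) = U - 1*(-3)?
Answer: -369 - 9*√3 ≈ -384.59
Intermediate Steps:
K(z, U) = -U (K(z, U) = 3 - (U - 1*(-3)) = 3 - (U + 3) = 3 - (3 + U) = 3 + (-3 - U) = -U)
o(T) = -6 + √3 (o(T) = -6 + √(3 + 0) = -6 + √3)
S = 41 + √3 (S = -3 + (((-6 + √3) + 26) + 24) = -3 + ((20 + √3) + 24) = -3 + (44 + √3) = 41 + √3 ≈ 42.732)
S*K(-6, 9) = (41 + √3)*(-1*9) = (41 + √3)*(-9) = -369 - 9*√3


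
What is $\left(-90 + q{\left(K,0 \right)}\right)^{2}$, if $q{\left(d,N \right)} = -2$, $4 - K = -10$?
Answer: $8464$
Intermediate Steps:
$K = 14$ ($K = 4 - -10 = 4 + 10 = 14$)
$\left(-90 + q{\left(K,0 \right)}\right)^{2} = \left(-90 - 2\right)^{2} = \left(-92\right)^{2} = 8464$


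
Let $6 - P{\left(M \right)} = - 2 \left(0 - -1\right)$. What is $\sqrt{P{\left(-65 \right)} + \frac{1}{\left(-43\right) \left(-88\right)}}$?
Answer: $\frac{\sqrt{28638258}}{1892} \approx 2.8285$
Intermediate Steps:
$P{\left(M \right)} = 8$ ($P{\left(M \right)} = 6 - - 2 \left(0 - -1\right) = 6 - - 2 \left(0 + 1\right) = 6 - \left(-2\right) 1 = 6 - -2 = 6 + 2 = 8$)
$\sqrt{P{\left(-65 \right)} + \frac{1}{\left(-43\right) \left(-88\right)}} = \sqrt{8 + \frac{1}{\left(-43\right) \left(-88\right)}} = \sqrt{8 + \frac{1}{3784}} = \sqrt{\frac{30273}{3784}} = \frac{\sqrt{28638258}}{1892}$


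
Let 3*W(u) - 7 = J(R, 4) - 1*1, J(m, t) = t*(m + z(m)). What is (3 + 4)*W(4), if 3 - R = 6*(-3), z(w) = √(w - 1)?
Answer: 210 + 56*√5/3 ≈ 251.74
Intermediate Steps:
z(w) = √(-1 + w)
R = 21 (R = 3 - 6*(-3) = 3 - 1*(-18) = 3 + 18 = 21)
J(m, t) = t*(m + √(-1 + m))
W(u) = 30 + 8*√5/3 (W(u) = 7/3 + (4*(21 + √(-1 + 21)) - 1*1)/3 = 7/3 + (4*(21 + √20) - 1)/3 = 7/3 + (4*(21 + 2*√5) - 1)/3 = 7/3 + ((84 + 8*√5) - 1)/3 = 7/3 + (83 + 8*√5)/3 = 7/3 + (83/3 + 8*√5/3) = 30 + 8*√5/3)
(3 + 4)*W(4) = (3 + 4)*(30 + 8*√5/3) = 7*(30 + 8*√5/3) = 210 + 56*√5/3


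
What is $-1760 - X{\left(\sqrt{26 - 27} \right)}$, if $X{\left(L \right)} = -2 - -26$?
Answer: $-1784$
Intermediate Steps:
$X{\left(L \right)} = 24$ ($X{\left(L \right)} = -2 + 26 = 24$)
$-1760 - X{\left(\sqrt{26 - 27} \right)} = -1760 - 24 = -1784$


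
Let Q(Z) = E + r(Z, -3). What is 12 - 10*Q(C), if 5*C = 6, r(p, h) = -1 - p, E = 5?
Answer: -16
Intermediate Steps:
C = 6/5 (C = (⅕)*6 = 6/5 ≈ 1.2000)
Q(Z) = 4 - Z (Q(Z) = 5 + (-1 - Z) = 4 - Z)
12 - 10*Q(C) = 12 - 10*(4 - 1*6/5) = 12 - 10*(4 - 6/5) = 12 - 10*14/5 = 12 - 28 = -16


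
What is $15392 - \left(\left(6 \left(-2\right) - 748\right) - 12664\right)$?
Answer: $28816$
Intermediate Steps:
$15392 - \left(\left(6 \left(-2\right) - 748\right) - 12664\right) = 15392 - \left(\left(-12 - 748\right) - 12664\right) = 15392 - \left(-760 - 12664\right) = 15392 - -13424 = 15392 + 13424 = 28816$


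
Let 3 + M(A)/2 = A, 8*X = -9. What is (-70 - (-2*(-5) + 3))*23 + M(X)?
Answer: -7669/4 ≈ -1917.3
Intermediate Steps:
X = -9/8 (X = (1/8)*(-9) = -9/8 ≈ -1.1250)
M(A) = -6 + 2*A
(-70 - (-2*(-5) + 3))*23 + M(X) = (-70 - (-2*(-5) + 3))*23 + (-6 + 2*(-9/8)) = (-70 - (10 + 3))*23 + (-6 - 9/4) = (-70 - 1*13)*23 - 33/4 = (-70 - 13)*23 - 33/4 = -83*23 - 33/4 = -1909 - 33/4 = -7669/4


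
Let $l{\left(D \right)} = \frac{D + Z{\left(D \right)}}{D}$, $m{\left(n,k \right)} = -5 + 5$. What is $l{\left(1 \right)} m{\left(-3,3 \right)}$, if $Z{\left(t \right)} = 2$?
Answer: $0$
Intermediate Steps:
$m{\left(n,k \right)} = 0$
$l{\left(D \right)} = \frac{2 + D}{D}$ ($l{\left(D \right)} = \frac{D + 2}{D} = \frac{2 + D}{D}$)
$l{\left(1 \right)} m{\left(-3,3 \right)} = \frac{2 + 1}{1} \cdot 0 = 1 \cdot 3 \cdot 0 = 3 \cdot 0 = 0$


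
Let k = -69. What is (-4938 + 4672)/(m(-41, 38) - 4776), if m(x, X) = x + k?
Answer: 19/349 ≈ 0.054441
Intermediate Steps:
m(x, X) = -69 + x (m(x, X) = x - 69 = -69 + x)
(-4938 + 4672)/(m(-41, 38) - 4776) = (-4938 + 4672)/((-69 - 41) - 4776) = -266/(-110 - 4776) = -266/(-4886) = -266*(-1/4886) = 19/349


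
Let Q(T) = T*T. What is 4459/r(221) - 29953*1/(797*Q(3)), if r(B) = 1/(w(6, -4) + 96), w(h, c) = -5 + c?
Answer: 2782613456/7173 ≈ 3.8793e+5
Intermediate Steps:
r(B) = 1/87 (r(B) = 1/((-5 - 4) + 96) = 1/(-9 + 96) = 1/87)
Q(T) = T²
4459/r(221) - 29953*1/(797*Q(3)) = 4459/(1/87) - 29953/(3²*797) = 4459*87 - 29953/(9*797) = 387933 - 29953/7173 = 2782613456/7173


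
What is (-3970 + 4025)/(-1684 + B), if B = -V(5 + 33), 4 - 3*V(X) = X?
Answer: -165/5018 ≈ -0.032882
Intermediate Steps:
V(X) = 4/3 - X/3
B = 34/3 (B = -(4/3 - (5 + 33)/3) = -(4/3 - ⅓*38) = -(4/3 - 38/3) = -1*(-34/3) = 34/3 ≈ 11.333)
(-3970 + 4025)/(-1684 + B) = (-3970 + 4025)/(-1684 + 34/3) = 55/(-5018/3) = 55*(-3/5018) = -165/5018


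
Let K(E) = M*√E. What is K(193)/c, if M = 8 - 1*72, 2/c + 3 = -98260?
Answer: 3144416*√193 ≈ 4.3684e+7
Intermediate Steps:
c = -2/98263 (c = 2/(-3 - 98260) = 2/(-98263) = 2*(-1/98263) = -2/98263 ≈ -2.0354e-5)
M = -64 (M = 8 - 72 = -64)
K(E) = -64*√E
K(193)/c = (-64*√193)/(-2/98263) = -64*√193*(-98263/2) = 3144416*√193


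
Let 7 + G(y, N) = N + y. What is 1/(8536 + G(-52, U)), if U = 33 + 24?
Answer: 1/8534 ≈ 0.00011718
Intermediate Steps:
U = 57
G(y, N) = -7 + N + y (G(y, N) = -7 + (N + y) = -7 + N + y)
1/(8536 + G(-52, U)) = 1/(8536 + (-7 + 57 - 52)) = 1/(8536 - 2) = 1/8534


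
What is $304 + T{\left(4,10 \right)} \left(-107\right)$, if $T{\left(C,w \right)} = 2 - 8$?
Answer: $946$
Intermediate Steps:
$T{\left(C,w \right)} = -6$
$304 + T{\left(4,10 \right)} \left(-107\right) = 304 - -642 = 304 + 642 = 946$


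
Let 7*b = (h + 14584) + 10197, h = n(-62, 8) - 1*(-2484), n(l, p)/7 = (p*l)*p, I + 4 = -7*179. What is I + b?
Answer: -1330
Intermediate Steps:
I = -1257 (I = -4 - 7*179 = -4 - 1253 = -1257)
n(l, p) = 7*l*p² (n(l, p) = 7*((p*l)*p) = 7*((l*p)*p) = 7*(l*p²) = 7*l*p²)
h = -25292 (h = 7*(-62)*8² - 1*(-2484) = 7*(-62)*64 + 2484 = -27776 + 2484 = -25292)
b = -73 (b = ((-25292 + 14584) + 10197)/7 = (-10708 + 10197)/7 = (⅐)*(-511) = -73)
I + b = -1257 - 73 = -1330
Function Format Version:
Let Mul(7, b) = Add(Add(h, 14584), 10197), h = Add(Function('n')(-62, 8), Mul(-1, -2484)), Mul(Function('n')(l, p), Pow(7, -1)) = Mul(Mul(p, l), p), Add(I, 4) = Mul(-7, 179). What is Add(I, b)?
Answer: -1330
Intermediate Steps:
I = -1257 (I = Add(-4, Mul(-7, 179)) = Add(-4, -1253) = -1257)
Function('n')(l, p) = Mul(7, l, Pow(p, 2)) (Function('n')(l, p) = Mul(7, Mul(Mul(p, l), p)) = Mul(7, Mul(Mul(l, p), p)) = Mul(7, Mul(l, Pow(p, 2))) = Mul(7, l, Pow(p, 2)))
h = -25292 (h = Add(Mul(7, -62, Pow(8, 2)), Mul(-1, -2484)) = Add(Mul(7, -62, 64), 2484) = Add(-27776, 2484) = -25292)
b = -73 (b = Mul(Rational(1, 7), Add(Add(-25292, 14584), 10197)) = Mul(Rational(1, 7), Add(-10708, 10197)) = Mul(Rational(1, 7), -511) = -73)
Add(I, b) = Add(-1257, -73) = -1330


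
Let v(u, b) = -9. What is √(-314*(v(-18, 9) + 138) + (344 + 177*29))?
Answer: I*√35029 ≈ 187.16*I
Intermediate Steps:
√(-314*(v(-18, 9) + 138) + (344 + 177*29)) = √(-314*(-9 + 138) + (344 + 177*29)) = √(-314*129 + (344 + 5133)) = √(-40506 + 5477) = √(-35029) = I*√35029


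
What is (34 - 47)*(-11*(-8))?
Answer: -1144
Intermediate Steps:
(34 - 47)*(-11*(-8)) = -13*88 = -1144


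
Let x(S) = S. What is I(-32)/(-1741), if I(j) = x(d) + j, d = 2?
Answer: 30/1741 ≈ 0.017231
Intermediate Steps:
I(j) = 2 + j
I(-32)/(-1741) = (2 - 32)/(-1741) = -30*(-1/1741) = 30/1741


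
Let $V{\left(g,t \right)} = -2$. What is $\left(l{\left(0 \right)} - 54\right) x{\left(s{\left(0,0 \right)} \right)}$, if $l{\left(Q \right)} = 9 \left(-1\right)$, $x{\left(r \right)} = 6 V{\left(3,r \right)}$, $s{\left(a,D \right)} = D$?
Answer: $756$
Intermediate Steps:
$x{\left(r \right)} = -12$ ($x{\left(r \right)} = 6 \left(-2\right) = -12$)
$l{\left(Q \right)} = -9$
$\left(l{\left(0 \right)} - 54\right) x{\left(s{\left(0,0 \right)} \right)} = \left(-9 - 54\right) \left(-12\right) = \left(-63\right) \left(-12\right) = 756$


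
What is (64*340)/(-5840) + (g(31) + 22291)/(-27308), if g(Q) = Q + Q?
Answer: -9059545/1993484 ≈ -4.5446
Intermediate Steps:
g(Q) = 2*Q
(64*340)/(-5840) + (g(31) + 22291)/(-27308) = (64*340)/(-5840) + (2*31 + 22291)/(-27308) = 21760*(-1/5840) + (62 + 22291)*(-1/27308) = -272/73 + 22353*(-1/27308) = -272/73 - 22353/27308 = -9059545/1993484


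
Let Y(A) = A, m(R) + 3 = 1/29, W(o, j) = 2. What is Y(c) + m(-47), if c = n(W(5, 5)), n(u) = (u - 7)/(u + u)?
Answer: -489/116 ≈ -4.2155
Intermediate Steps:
n(u) = (-7 + u)/(2*u) (n(u) = (-7 + u)/((2*u)) = (-7 + u)*(1/(2*u)) = (-7 + u)/(2*u))
c = -5/4 (c = (½)*(-7 + 2)/2 = (½)*(½)*(-5) = -5/4 ≈ -1.2500)
m(R) = -86/29 (m(R) = -3 + 1/29 = -86/29)
Y(c) + m(-47) = -5/4 - 86/29 = -489/116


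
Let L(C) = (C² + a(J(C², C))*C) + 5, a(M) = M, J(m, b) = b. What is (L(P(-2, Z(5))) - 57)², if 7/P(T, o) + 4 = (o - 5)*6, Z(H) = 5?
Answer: 134689/64 ≈ 2104.5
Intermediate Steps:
P(T, o) = 7/(-34 + 6*o) (P(T, o) = 7/(-4 + (o - 5)*6) = 7/(-4 + (-5 + o)*6) = 7/(-4 + (-30 + 6*o)) = 7/(-34 + 6*o))
L(C) = 5 + 2*C² (L(C) = (C² + C*C) + 5 = (C² + C²) + 5 = 2*C² + 5 = 5 + 2*C²)
(L(P(-2, Z(5))) - 57)² = ((5 + 2*(7/(2*(-17 + 3*5)))²) - 57)² = ((5 + 2*(7/(2*(-17 + 15)))²) - 57)² = ((5 + 2*((7/2)/(-2))²) - 57)² = ((5 + 2*((7/2)*(-½))²) - 57)² = ((5 + 2*(-7/4)²) - 57)² = ((5 + 2*(49/16)) - 57)² = ((5 + 49/8) - 57)² = (89/8 - 57)² = (-367/8)² = 134689/64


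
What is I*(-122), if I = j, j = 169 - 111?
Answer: -7076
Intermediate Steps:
j = 58
I = 58
I*(-122) = 58*(-122) = -7076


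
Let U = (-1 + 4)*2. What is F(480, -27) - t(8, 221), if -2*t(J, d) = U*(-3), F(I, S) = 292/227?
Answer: -1751/227 ≈ -7.7137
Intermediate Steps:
F(I, S) = 292/227 (F(I, S) = 292*(1/227) = 292/227)
U = 6 (U = 3*2 = 6)
t(J, d) = 9 (t(J, d) = -3*(-3) = -1/2*(-18) = 9)
F(480, -27) - t(8, 221) = 292/227 - 1*9 = 292/227 - 9 = -1751/227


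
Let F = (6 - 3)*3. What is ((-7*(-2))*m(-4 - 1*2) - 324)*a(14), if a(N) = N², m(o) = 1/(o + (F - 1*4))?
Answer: -66248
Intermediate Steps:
F = 9 (F = 3*3 = 9)
m(o) = 1/(5 + o) (m(o) = 1/(o + (9 - 1*4)) = 1/(o + (9 - 4)) = 1/(o + 5) = 1/(5 + o))
((-7*(-2))*m(-4 - 1*2) - 324)*a(14) = ((-7*(-2))/(5 + (-4 - 1*2)) - 324)*14² = (14/(5 + (-4 - 2)) - 324)*196 = (14/(5 - 6) - 324)*196 = (14/(-1) - 324)*196 = (14*(-1) - 324)*196 = (-14 - 324)*196 = -338*196 = -66248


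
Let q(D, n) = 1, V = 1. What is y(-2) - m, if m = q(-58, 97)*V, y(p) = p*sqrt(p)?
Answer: -1 - 2*I*sqrt(2) ≈ -1.0 - 2.8284*I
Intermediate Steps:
y(p) = p**(3/2)
m = 1 (m = 1*1 = 1)
y(-2) - m = (-2)**(3/2) - 1*1 = -2*I*sqrt(2) - 1 = -1 - 2*I*sqrt(2)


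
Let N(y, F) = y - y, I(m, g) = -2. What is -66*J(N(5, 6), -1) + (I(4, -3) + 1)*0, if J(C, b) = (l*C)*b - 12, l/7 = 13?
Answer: 792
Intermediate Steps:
l = 91 (l = 7*13 = 91)
N(y, F) = 0
J(C, b) = -12 + 91*C*b (J(C, b) = (91*C)*b - 12 = 91*C*b - 12 = -12 + 91*C*b)
-66*J(N(5, 6), -1) + (I(4, -3) + 1)*0 = -66*(-12 + 91*0*(-1)) + (-2 + 1)*0 = -66*(-12 + 0) - 1*0 = -66*(-12) + 0 = 792 + 0 = 792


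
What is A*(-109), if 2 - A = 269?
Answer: 29103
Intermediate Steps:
A = -267 (A = 2 - 1*269 = 2 - 269 = -267)
A*(-109) = -267*(-109) = 29103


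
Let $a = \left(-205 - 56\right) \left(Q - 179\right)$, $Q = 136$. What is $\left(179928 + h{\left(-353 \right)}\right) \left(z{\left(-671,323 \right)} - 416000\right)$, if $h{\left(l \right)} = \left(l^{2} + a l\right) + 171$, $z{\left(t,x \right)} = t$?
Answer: $1523770430381$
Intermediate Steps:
$a = 11223$ ($a = \left(-205 - 56\right) \left(136 - 179\right) = \left(-261\right) \left(-43\right) = 11223$)
$h{\left(l \right)} = 171 + l^{2} + 11223 l$ ($h{\left(l \right)} = \left(l^{2} + 11223 l\right) + 171 = 171 + l^{2} + 11223 l$)
$\left(179928 + h{\left(-353 \right)}\right) \left(z{\left(-671,323 \right)} - 416000\right) = \left(179928 + \left(171 + \left(-353\right)^{2} + 11223 \left(-353\right)\right)\right) \left(-671 - 416000\right) = \left(179928 + \left(171 + 124609 - 3961719\right)\right) \left(-416671\right) = \left(179928 - 3836939\right) \left(-416671\right) = \left(-3657011\right) \left(-416671\right) = 1523770430381$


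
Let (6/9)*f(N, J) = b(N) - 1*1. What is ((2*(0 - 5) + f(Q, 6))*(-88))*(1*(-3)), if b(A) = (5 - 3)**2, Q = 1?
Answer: -1452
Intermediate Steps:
b(A) = 4 (b(A) = 2**2 = 4)
f(N, J) = 9/2 (f(N, J) = 3*(4 - 1*1)/2 = 3*(4 - 1)/2 = (3/2)*3 = 9/2)
((2*(0 - 5) + f(Q, 6))*(-88))*(1*(-3)) = ((2*(0 - 5) + 9/2)*(-88))*(1*(-3)) = ((2*(-5) + 9/2)*(-88))*(-3) = ((-10 + 9/2)*(-88))*(-3) = -11/2*(-88)*(-3) = 484*(-3) = -1452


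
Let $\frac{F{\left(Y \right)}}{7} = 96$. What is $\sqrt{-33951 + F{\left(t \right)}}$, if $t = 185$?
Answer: $i \sqrt{33279} \approx 182.43 i$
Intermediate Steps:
$F{\left(Y \right)} = 672$ ($F{\left(Y \right)} = 7 \cdot 96 = 672$)
$\sqrt{-33951 + F{\left(t \right)}} = \sqrt{-33951 + 672} = \sqrt{-33279} = i \sqrt{33279}$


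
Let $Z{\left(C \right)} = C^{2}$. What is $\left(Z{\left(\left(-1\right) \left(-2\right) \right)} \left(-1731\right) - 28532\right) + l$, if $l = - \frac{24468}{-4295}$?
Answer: $- \frac{152259052}{4295} \approx -35450.0$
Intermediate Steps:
$l = \frac{24468}{4295}$ ($l = \left(-24468\right) \left(- \frac{1}{4295}\right) = \frac{24468}{4295} \approx 5.6969$)
$\left(Z{\left(\left(-1\right) \left(-2\right) \right)} \left(-1731\right) - 28532\right) + l = \left(\left(\left(-1\right) \left(-2\right)\right)^{2} \left(-1731\right) - 28532\right) + \frac{24468}{4295} = \left(2^{2} \left(-1731\right) - 28532\right) + \frac{24468}{4295} = \left(4 \left(-1731\right) - 28532\right) + \frac{24468}{4295} = \left(-6924 - 28532\right) + \frac{24468}{4295} = -35456 + \frac{24468}{4295} = - \frac{152259052}{4295}$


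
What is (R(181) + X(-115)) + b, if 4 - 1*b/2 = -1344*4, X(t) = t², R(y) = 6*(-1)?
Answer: 23979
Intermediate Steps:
R(y) = -6
b = 10760 (b = 8 - (-2688)*4 = 8 - 2*(-5376) = 8 + 10752 = 10760)
(R(181) + X(-115)) + b = (-6 + (-115)²) + 10760 = (-6 + 13225) + 10760 = 13219 + 10760 = 23979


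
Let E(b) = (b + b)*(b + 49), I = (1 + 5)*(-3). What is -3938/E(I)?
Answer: 1969/558 ≈ 3.5287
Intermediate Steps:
I = -18 (I = 6*(-3) = -18)
E(b) = 2*b*(49 + b) (E(b) = (2*b)*(49 + b) = 2*b*(49 + b))
-3938/E(I) = -3938*(-1/(36*(49 - 18))) = -3938/(2*(-18)*31) = -3938/(-1116) = -3938*(-1/1116) = 1969/558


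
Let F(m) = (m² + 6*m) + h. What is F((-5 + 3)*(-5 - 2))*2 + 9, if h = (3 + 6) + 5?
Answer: 597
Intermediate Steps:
h = 14 (h = 9 + 5 = 14)
F(m) = 14 + m² + 6*m (F(m) = (m² + 6*m) + 14 = 14 + m² + 6*m)
F((-5 + 3)*(-5 - 2))*2 + 9 = (14 + ((-5 + 3)*(-5 - 2))² + 6*((-5 + 3)*(-5 - 2)))*2 + 9 = (14 + (-2*(-7))² + 6*(-2*(-7)))*2 + 9 = (14 + 14² + 6*14)*2 + 9 = (14 + 196 + 84)*2 + 9 = 294*2 + 9 = 588 + 9 = 597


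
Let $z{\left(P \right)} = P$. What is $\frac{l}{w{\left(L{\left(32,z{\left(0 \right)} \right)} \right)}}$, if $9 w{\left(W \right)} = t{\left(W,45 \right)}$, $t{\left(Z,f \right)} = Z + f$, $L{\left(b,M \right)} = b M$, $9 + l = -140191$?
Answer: $-28040$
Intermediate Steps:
$l = -140200$ ($l = -9 - 140191 = -140200$)
$L{\left(b,M \right)} = M b$
$w{\left(W \right)} = 5 + \frac{W}{9}$ ($w{\left(W \right)} = \frac{W + 45}{9} = \frac{45 + W}{9} = 5 + \frac{W}{9}$)
$\frac{l}{w{\left(L{\left(32,z{\left(0 \right)} \right)} \right)}} = - \frac{140200}{5 + \frac{0 \cdot 32}{9}} = - \frac{140200}{5 + \frac{1}{9} \cdot 0} = - \frac{140200}{5 + 0} = - \frac{140200}{5} = \left(-140200\right) \frac{1}{5} = -28040$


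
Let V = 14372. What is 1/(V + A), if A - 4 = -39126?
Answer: -1/24750 ≈ -4.0404e-5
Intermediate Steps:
A = -39122 (A = 4 - 39126 = -39122)
1/(V + A) = 1/(14372 - 39122) = 1/(-24750) = -1/24750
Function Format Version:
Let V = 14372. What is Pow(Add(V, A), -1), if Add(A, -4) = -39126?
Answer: Rational(-1, 24750) ≈ -4.0404e-5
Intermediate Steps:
A = -39122 (A = Add(4, -39126) = -39122)
Pow(Add(V, A), -1) = Pow(Add(14372, -39122), -1) = Pow(-24750, -1) = Rational(-1, 24750)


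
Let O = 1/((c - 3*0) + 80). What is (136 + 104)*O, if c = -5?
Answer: 16/5 ≈ 3.2000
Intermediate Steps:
O = 1/75 (O = 1/((-5 - 3*0) + 80) = 1/((-5 + 0) + 80) = 1/(-5 + 80) = 1/75 ≈ 0.013333)
(136 + 104)*O = (136 + 104)*(1/75) = 240*(1/75) = 16/5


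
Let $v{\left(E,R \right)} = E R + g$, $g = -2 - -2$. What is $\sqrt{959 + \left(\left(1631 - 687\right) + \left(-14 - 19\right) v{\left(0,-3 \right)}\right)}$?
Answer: $\sqrt{1903} \approx 43.623$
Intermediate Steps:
$g = 0$ ($g = -2 + 2 = 0$)
$v{\left(E,R \right)} = E R$ ($v{\left(E,R \right)} = E R + 0 = E R$)
$\sqrt{959 + \left(\left(1631 - 687\right) + \left(-14 - 19\right) v{\left(0,-3 \right)}\right)} = \sqrt{959 + \left(\left(1631 - 687\right) + \left(-14 - 19\right) 0 \left(-3\right)\right)} = \sqrt{959 + \left(944 - 0\right)} = \sqrt{959 + \left(944 + 0\right)} = \sqrt{959 + 944} = \sqrt{1903}$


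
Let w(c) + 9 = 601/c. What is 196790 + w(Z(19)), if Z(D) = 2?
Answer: 394163/2 ≈ 1.9708e+5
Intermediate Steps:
w(c) = -9 + 601/c
196790 + w(Z(19)) = 196790 + (-9 + 601/2) = 196790 + 583/2 = 394163/2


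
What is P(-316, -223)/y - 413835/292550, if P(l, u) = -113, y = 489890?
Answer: -2027666863/1433173195 ≈ -1.4148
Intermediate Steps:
P(-316, -223)/y - 413835/292550 = -113/489890 - 413835/292550 = -113*1/489890 - 413835*1/292550 = -113/489890 - 82767/58510 = -2027666863/1433173195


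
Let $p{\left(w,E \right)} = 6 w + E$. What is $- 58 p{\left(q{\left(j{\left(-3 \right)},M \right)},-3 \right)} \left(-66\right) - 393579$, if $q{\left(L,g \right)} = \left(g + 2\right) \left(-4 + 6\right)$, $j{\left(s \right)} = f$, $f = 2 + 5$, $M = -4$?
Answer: $-496935$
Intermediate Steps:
$f = 7$
$j{\left(s \right)} = 7$
$q{\left(L,g \right)} = 4 + 2 g$ ($q{\left(L,g \right)} = \left(2 + g\right) 2 = 4 + 2 g$)
$p{\left(w,E \right)} = E + 6 w$
$- 58 p{\left(q{\left(j{\left(-3 \right)},M \right)},-3 \right)} \left(-66\right) - 393579 = - 58 \left(-3 + 6 \left(4 + 2 \left(-4\right)\right)\right) \left(-66\right) - 393579 = - 58 \left(-3 + 6 \left(4 - 8\right)\right) \left(-66\right) - 393579 = - 58 \left(-3 + 6 \left(-4\right)\right) \left(-66\right) - 393579 = - 58 \left(-3 - 24\right) \left(-66\right) - 393579 = \left(-58\right) \left(-27\right) \left(-66\right) - 393579 = 1566 \left(-66\right) - 393579 = -103356 - 393579 = -496935$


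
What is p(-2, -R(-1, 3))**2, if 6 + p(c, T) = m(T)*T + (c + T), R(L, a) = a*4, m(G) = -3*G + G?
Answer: 94864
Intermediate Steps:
m(G) = -2*G
R(L, a) = 4*a
p(c, T) = -6 + T + c - 2*T**2 (p(c, T) = -6 + ((-2*T)*T + (c + T)) = -6 + (-2*T**2 + (T + c)) = -6 + (T + c - 2*T**2) = -6 + T + c - 2*T**2)
p(-2, -R(-1, 3))**2 = (-6 - 4*3 - 2 - 2*(-4*3)**2)**2 = (-6 - 1*12 - 2 - 2*(-1*12)**2)**2 = (-6 - 12 - 2 - 2*(-12)**2)**2 = (-6 - 12 - 2 - 2*144)**2 = (-6 - 12 - 2 - 288)**2 = (-308)**2 = 94864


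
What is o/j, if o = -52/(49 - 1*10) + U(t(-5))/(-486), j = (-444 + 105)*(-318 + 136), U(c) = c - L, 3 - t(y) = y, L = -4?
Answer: -55/2498769 ≈ -2.2011e-5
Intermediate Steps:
t(y) = 3 - y
U(c) = 4 + c (U(c) = c - 1*(-4) = c + 4 = 4 + c)
j = 61698 (j = -339*(-182) = 61698)
o = -110/81 (o = -52/(49 - 1*10) + (4 + (3 - 1*(-5)))/(-486) = -52/(49 - 10) + (4 + (3 + 5))*(-1/486) = -52/39 + (4 + 8)*(-1/486) = -52*1/39 + 12*(-1/486) = -4/3 - 2/81 = -110/81 ≈ -1.3580)
o/j = -110/81/61698 = -110/81*1/61698 = -55/2498769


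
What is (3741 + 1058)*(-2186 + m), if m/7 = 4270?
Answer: 132951496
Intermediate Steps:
m = 29890 (m = 7*4270 = 29890)
(3741 + 1058)*(-2186 + m) = (3741 + 1058)*(-2186 + 29890) = 4799*27704 = 132951496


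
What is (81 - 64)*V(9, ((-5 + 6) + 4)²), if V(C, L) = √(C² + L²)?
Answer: 17*√706 ≈ 451.70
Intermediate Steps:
(81 - 64)*V(9, ((-5 + 6) + 4)²) = (81 - 64)*√(9² + (((-5 + 6) + 4)²)²) = 17*√(81 + ((1 + 4)²)²) = 17*√(81 + (5²)²) = 17*√(81 + 25²) = 17*√(81 + 625) = 17*√706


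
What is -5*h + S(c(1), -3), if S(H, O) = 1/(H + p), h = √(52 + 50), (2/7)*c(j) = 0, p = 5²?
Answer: 1/25 - 5*√102 ≈ -50.458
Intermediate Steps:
p = 25
c(j) = 0 (c(j) = (7/2)*0 = 0)
h = √102 ≈ 10.100
S(H, O) = 1/(25 + H) (S(H, O) = 1/(H + 25) = 1/(25 + H))
-5*h + S(c(1), -3) = -5*√102 + 1/(25 + 0) = -5*√102 + 1/25 = 1/25 - 5*√102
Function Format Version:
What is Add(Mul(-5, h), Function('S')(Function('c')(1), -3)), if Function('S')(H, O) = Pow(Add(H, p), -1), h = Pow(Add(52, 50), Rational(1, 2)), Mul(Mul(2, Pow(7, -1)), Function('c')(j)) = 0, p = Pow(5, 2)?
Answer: Add(Rational(1, 25), Mul(-5, Pow(102, Rational(1, 2)))) ≈ -50.458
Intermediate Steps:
p = 25
Function('c')(j) = 0 (Function('c')(j) = Mul(Rational(7, 2), 0) = 0)
h = Pow(102, Rational(1, 2)) ≈ 10.100
Function('S')(H, O) = Pow(Add(25, H), -1) (Function('S')(H, O) = Pow(Add(H, 25), -1) = Pow(Add(25, H), -1))
Add(Mul(-5, h), Function('S')(Function('c')(1), -3)) = Add(Mul(-5, Pow(102, Rational(1, 2))), Pow(Add(25, 0), -1)) = Add(Mul(-5, Pow(102, Rational(1, 2))), Pow(25, -1)) = Add(Mul(-5, Pow(102, Rational(1, 2))), Rational(1, 25)) = Add(Rational(1, 25), Mul(-5, Pow(102, Rational(1, 2))))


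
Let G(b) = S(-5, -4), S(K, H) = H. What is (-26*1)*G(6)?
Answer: 104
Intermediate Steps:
G(b) = -4
(-26*1)*G(6) = -26*1*(-4) = -26*(-4) = 104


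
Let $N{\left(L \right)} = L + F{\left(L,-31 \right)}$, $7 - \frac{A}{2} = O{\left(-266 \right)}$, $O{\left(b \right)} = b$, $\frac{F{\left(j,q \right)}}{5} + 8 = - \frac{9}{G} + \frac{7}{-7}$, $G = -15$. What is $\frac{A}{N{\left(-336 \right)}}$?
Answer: $- \frac{13}{9} \approx -1.4444$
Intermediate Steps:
$F{\left(j,q \right)} = -42$ ($F{\left(j,q \right)} = -40 + 5 \left(- \frac{9}{-15} + \frac{7}{-7}\right) = -40 + 5 \left(\left(-9\right) \left(- \frac{1}{15}\right) + 7 \left(- \frac{1}{7}\right)\right) = -40 + 5 \left(\frac{3}{5} - 1\right) = -40 + 5 \left(- \frac{2}{5}\right) = -40 - 2 = -42$)
$A = 546$ ($A = 14 - -532 = 14 + 532 = 546$)
$N{\left(L \right)} = -42 + L$ ($N{\left(L \right)} = L - 42 = -42 + L$)
$\frac{A}{N{\left(-336 \right)}} = \frac{546}{-42 - 336} = \frac{546}{-378} = 546 \left(- \frac{1}{378}\right) = - \frac{13}{9}$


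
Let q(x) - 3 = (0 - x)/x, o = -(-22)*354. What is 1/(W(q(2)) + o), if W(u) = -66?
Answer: 1/7722 ≈ 0.00012950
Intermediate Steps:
o = 7788 (o = -1*(-7788) = 7788)
q(x) = 2 (q(x) = 3 + (0 - x)/x = 3 + (-x)/x = 3 - 1 = 2)
1/(W(q(2)) + o) = 1/(-66 + 7788) = 1/7722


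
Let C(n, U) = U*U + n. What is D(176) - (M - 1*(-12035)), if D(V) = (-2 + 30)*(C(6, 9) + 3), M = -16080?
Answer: 6565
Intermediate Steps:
C(n, U) = n + U**2 (C(n, U) = U**2 + n = n + U**2)
D(V) = 2520 (D(V) = (-2 + 30)*((6 + 9**2) + 3) = 28*((6 + 81) + 3) = 28*(87 + 3) = 28*90 = 2520)
D(176) - (M - 1*(-12035)) = 2520 - (-16080 - 1*(-12035)) = 2520 - (-16080 + 12035) = 2520 - 1*(-4045) = 2520 + 4045 = 6565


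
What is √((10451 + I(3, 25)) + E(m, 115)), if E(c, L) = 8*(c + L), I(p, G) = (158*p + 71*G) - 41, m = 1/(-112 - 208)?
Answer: 3*√603510/20 ≈ 116.53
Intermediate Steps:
m = -1/320 (m = 1/(-320) = -1/320 ≈ -0.0031250)
I(p, G) = -41 + 71*G + 158*p (I(p, G) = (71*G + 158*p) - 41 = -41 + 71*G + 158*p)
E(c, L) = 8*L + 8*c (E(c, L) = 8*(L + c) = 8*L + 8*c)
√((10451 + I(3, 25)) + E(m, 115)) = √((10451 + (-41 + 71*25 + 158*3)) + (8*115 + 8*(-1/320))) = √((10451 + (-41 + 1775 + 474)) + (920 - 1/40)) = √((10451 + 2208) + 36799/40) = √(12659 + 36799/40) = √(543159/40) = 3*√603510/20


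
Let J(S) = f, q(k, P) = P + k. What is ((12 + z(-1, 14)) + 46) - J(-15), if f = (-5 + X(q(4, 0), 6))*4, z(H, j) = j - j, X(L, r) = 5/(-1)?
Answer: 98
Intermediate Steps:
X(L, r) = -5 (X(L, r) = 5*(-1) = -5)
z(H, j) = 0
f = -40 (f = (-5 - 5)*4 = -10*4 = -40)
J(S) = -40
((12 + z(-1, 14)) + 46) - J(-15) = ((12 + 0) + 46) - 1*(-40) = (12 + 46) + 40 = 58 + 40 = 98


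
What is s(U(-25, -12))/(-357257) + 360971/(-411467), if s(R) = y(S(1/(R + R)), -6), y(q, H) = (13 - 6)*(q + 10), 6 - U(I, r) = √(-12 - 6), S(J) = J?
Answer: -2321790826535/2645990388342 - 7*I*√2/12861252 ≈ -0.87747 - 7.6971e-7*I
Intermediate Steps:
U(I, r) = 6 - 3*I*√2 (U(I, r) = 6 - √(-12 - 6) = 6 - √(-18) = 6 - 3*I*√2)
y(q, H) = 70 + 7*q (y(q, H) = 7*(10 + q) = 70 + 7*q)
s(R) = 70 + 7/(2*R) (s(R) = 70 + 7/(R + R) = 70 + 7/((2*R)) = 70 + 7*(1/(2*R)) = 70 + 7/(2*R))
s(U(-25, -12))/(-357257) + 360971/(-411467) = (70 + 7/(2*(6 - 3*I*√2)))/(-357257) + 360971/(-411467) = (70 + 7/(2*(6 - 3*I*√2)))*(-1/357257) + 360971*(-1/411467) = (-70/357257 - 7/(714514*(6 - 3*I*√2))) - 360971/411467 = -128988219237/146999466019 - 7/(714514*(6 - 3*I*√2))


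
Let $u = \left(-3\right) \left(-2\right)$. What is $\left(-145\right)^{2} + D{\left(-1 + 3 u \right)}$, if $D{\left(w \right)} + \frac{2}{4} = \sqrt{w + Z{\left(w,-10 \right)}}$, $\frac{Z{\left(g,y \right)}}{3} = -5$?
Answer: $\frac{42049}{2} + \sqrt{2} \approx 21026.0$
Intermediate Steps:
$u = 6$
$Z{\left(g,y \right)} = -15$ ($Z{\left(g,y \right)} = 3 \left(-5\right) = -15$)
$D{\left(w \right)} = - \frac{1}{2} + \sqrt{-15 + w}$ ($D{\left(w \right)} = - \frac{1}{2} + \sqrt{w - 15} = - \frac{1}{2} + \sqrt{-15 + w}$)
$\left(-145\right)^{2} + D{\left(-1 + 3 u \right)} = \left(-145\right)^{2} - \left(\frac{1}{2} - \sqrt{-15 + \left(-1 + 3 \cdot 6\right)}\right) = 21025 - \left(\frac{1}{2} - \sqrt{-15 + \left(-1 + 18\right)}\right) = 21025 - \left(\frac{1}{2} - \sqrt{-15 + 17}\right) = 21025 - \left(\frac{1}{2} - \sqrt{2}\right) = \frac{42049}{2} + \sqrt{2}$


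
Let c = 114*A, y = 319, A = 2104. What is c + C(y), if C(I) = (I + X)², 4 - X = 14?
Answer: 335337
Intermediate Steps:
X = -10 (X = 4 - 1*14 = 4 - 14 = -10)
C(I) = (-10 + I)² (C(I) = (I - 10)² = (-10 + I)²)
c = 239856 (c = 114*2104 = 239856)
c + C(y) = 239856 + (-10 + 319)² = 239856 + 309² = 239856 + 95481 = 335337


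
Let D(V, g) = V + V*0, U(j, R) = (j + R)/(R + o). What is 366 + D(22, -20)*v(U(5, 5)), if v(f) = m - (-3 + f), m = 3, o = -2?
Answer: 1274/3 ≈ 424.67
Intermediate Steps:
U(j, R) = (R + j)/(-2 + R) (U(j, R) = (j + R)/(R - 2) = (R + j)/(-2 + R))
D(V, g) = V (D(V, g) = V + 0 = V)
v(f) = 6 - f (v(f) = 3 - (-3 + f) = 3 + (3 - f) = 6 - f)
366 + D(22, -20)*v(U(5, 5)) = 366 + 22*(6 - (5 + 5)/(-2 + 5)) = 366 + 22*(6 - 10/3) = 366 + 22*(8/3) = 366 + 176/3 = 1274/3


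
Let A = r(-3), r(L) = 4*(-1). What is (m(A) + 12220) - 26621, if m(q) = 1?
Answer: -14400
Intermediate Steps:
r(L) = -4
A = -4
(m(A) + 12220) - 26621 = (1 + 12220) - 26621 = 12221 - 26621 = -14400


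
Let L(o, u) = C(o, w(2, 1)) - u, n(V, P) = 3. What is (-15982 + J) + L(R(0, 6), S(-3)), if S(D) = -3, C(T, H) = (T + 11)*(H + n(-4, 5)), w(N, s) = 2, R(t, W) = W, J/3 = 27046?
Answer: 65244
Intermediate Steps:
J = 81138 (J = 3*27046 = 81138)
C(T, H) = (3 + H)*(11 + T) (C(T, H) = (T + 11)*(H + 3) = (11 + T)*(3 + H) = (3 + H)*(11 + T))
L(o, u) = 55 - u + 5*o (L(o, u) = (33 + 3*o + 11*2 + 2*o) - u = (33 + 3*o + 22 + 2*o) - u = (55 + 5*o) - u = 55 - u + 5*o)
(-15982 + J) + L(R(0, 6), S(-3)) = (-15982 + 81138) + (55 - 1*(-3) + 5*6) = 65156 + (55 + 3 + 30) = 65156 + 88 = 65244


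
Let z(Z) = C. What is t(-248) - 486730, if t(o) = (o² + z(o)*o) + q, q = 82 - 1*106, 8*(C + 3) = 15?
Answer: -424971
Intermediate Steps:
C = -9/8 (C = -3 + (⅛)*15 = -3 + 15/8 = -9/8 ≈ -1.1250)
z(Z) = -9/8
q = -24 (q = 82 - 106 = -24)
t(o) = -24 + o² - 9*o/8 (t(o) = (o² - 9*o/8) - 24 = -24 + o² - 9*o/8)
t(-248) - 486730 = (-24 + (-248)² - 9/8*(-248)) - 486730 = (-24 + 61504 + 279) - 486730 = 61759 - 486730 = -424971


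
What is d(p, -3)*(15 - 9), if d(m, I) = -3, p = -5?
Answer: -18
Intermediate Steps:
d(p, -3)*(15 - 9) = -3*(15 - 9) = -3*6 = -18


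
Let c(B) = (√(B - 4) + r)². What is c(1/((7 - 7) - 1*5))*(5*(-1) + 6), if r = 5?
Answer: (25 + I*√105)²/25 ≈ 20.8 + 20.494*I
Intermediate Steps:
c(B) = (5 + √(-4 + B))² (c(B) = (√(B - 4) + 5)² = (√(-4 + B) + 5)² = (5 + √(-4 + B))²)
c(1/((7 - 7) - 1*5))*(5*(-1) + 6) = (5 + √(-4 + 1/((7 - 7) - 1*5)))²*(5*(-1) + 6) = (5 + √(-4 + 1/(0 - 5)))²*(-5 + 6) = (5 + √(-4 + 1/(-5)))²*1 = (5 + √(-4 - ⅕))²*1 = (5 + √(-21/5))²*1 = (5 + I*√105/5)²*1 = (5 + I*√105/5)²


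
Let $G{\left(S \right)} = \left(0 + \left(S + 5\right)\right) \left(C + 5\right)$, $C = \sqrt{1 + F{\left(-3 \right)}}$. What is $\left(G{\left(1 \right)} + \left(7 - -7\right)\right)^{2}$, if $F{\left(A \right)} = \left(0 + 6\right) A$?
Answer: $1324 + 528 i \sqrt{17} \approx 1324.0 + 2177.0 i$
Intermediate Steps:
$F{\left(A \right)} = 6 A$
$C = i \sqrt{17}$ ($C = \sqrt{1 + 6 \left(-3\right)} = \sqrt{1 - 18} = \sqrt{-17} = i \sqrt{17} \approx 4.1231 i$)
$G{\left(S \right)} = \left(5 + S\right) \left(5 + i \sqrt{17}\right)$ ($G{\left(S \right)} = \left(0 + \left(S + 5\right)\right) \left(i \sqrt{17} + 5\right) = \left(0 + \left(5 + S\right)\right) \left(5 + i \sqrt{17}\right) = \left(5 + S\right) \left(5 + i \sqrt{17}\right)$)
$\left(G{\left(1 \right)} + \left(7 - -7\right)\right)^{2} = \left(\left(25 + 5 \cdot 1 + 5 i \sqrt{17} + i 1 \sqrt{17}\right) + \left(7 - -7\right)\right)^{2} = \left(\left(25 + 5 + 5 i \sqrt{17} + i \sqrt{17}\right) + \left(7 + 7\right)\right)^{2} = \left(\left(30 + 6 i \sqrt{17}\right) + 14\right)^{2} = \left(44 + 6 i \sqrt{17}\right)^{2}$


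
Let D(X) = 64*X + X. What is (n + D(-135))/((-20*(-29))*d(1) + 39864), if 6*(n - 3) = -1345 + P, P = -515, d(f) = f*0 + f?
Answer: -4541/20222 ≈ -0.22456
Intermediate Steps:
D(X) = 65*X
d(f) = f (d(f) = 0 + f = f)
n = -307 (n = 3 + (-1345 - 515)/6 = 3 + (⅙)*(-1860) = 3 - 310 = -307)
(n + D(-135))/((-20*(-29))*d(1) + 39864) = (-307 + 65*(-135))/(-20*(-29)*1 + 39864) = (-307 - 8775)/(580*1 + 39864) = -9082/(580 + 39864) = -9082/40444 = -9082*1/40444 = -4541/20222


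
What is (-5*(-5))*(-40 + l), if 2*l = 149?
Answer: 1725/2 ≈ 862.50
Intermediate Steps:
l = 149/2 (l = (½)*149 = 149/2 ≈ 74.500)
(-5*(-5))*(-40 + l) = (-5*(-5))*(-40 + 149/2) = 25*(69/2) = 1725/2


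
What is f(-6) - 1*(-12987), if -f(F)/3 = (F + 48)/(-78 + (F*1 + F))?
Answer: 64942/5 ≈ 12988.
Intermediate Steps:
f(F) = -3*(48 + F)/(-78 + 2*F) (f(F) = -3*(F + 48)/(-78 + (F*1 + F)) = -3*(48 + F)/(-78 + (F + F)) = -3*(48 + F)/(-78 + 2*F))
f(-6) - 1*(-12987) = 3*(-48 - 1*(-6))/(2*(-39 - 6)) - 1*(-12987) = (3/2)*(-48 + 6)/(-45) + 12987 = (3/2)*(-1/45)*(-42) + 12987 = 7/5 + 12987 = 64942/5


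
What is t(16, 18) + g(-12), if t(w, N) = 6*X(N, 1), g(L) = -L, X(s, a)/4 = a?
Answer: 36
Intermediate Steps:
X(s, a) = 4*a
t(w, N) = 24 (t(w, N) = 6*(4*1) = 6*4 = 24)
t(16, 18) + g(-12) = 24 - 1*(-12) = 24 + 12 = 36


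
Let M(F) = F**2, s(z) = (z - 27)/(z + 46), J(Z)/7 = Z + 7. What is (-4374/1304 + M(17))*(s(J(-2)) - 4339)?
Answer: -65454585691/52812 ≈ -1.2394e+6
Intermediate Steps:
J(Z) = 49 + 7*Z (J(Z) = 7*(Z + 7) = 7*(7 + Z) = 49 + 7*Z)
s(z) = (-27 + z)/(46 + z)
(-4374/1304 + M(17))*(s(J(-2)) - 4339) = (-4374/1304 + 17**2)*((-27 + (49 + 7*(-2)))/(46 + (49 + 7*(-2))) - 4339) = (-4374*1/1304 + 289)*((-27 + (49 - 14))/(46 + (49 - 14)) - 4339) = (-2187/652 + 289)*((-27 + 35)/(46 + 35) - 4339) = 186241*(8/81 - 4339)/652 = (186241/652)*(-351451/81) = -65454585691/52812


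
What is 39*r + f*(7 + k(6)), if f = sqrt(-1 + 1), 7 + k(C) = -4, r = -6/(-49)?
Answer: 234/49 ≈ 4.7755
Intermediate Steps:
r = 6/49 (r = -6*(-1/49) = 6/49 ≈ 0.12245)
k(C) = -11 (k(C) = -7 - 4 = -11)
f = 0 (f = sqrt(0) = 0)
39*r + f*(7 + k(6)) = 39*(6/49) + 0*(7 - 11) = 234/49 + 0*(-4) = 234/49 + 0 = 234/49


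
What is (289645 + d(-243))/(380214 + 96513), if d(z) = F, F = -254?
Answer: 289391/476727 ≈ 0.60704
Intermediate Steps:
d(z) = -254
(289645 + d(-243))/(380214 + 96513) = (289645 - 254)/(380214 + 96513) = 289391/476727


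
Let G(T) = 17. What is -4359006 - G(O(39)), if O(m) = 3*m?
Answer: -4359023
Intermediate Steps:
-4359006 - G(O(39)) = -4359006 - 1*17 = -4359006 - 17 = -4359023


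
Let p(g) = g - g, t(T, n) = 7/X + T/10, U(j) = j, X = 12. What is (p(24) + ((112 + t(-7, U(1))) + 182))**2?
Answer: 310922689/3600 ≈ 86367.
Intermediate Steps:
t(T, n) = 7/12 + T/10
p(g) = 0
(p(24) + ((112 + t(-7, U(1))) + 182))**2 = (0 + ((112 + (7/12 + (1/10)*(-7))) + 182))**2 = (0 + ((112 + (7/12 - 7/10)) + 182))**2 = (0 + ((112 - 7/60) + 182))**2 = (0 + (6713/60 + 182))**2 = (0 + 17633/60)**2 = (17633/60)**2 = 310922689/3600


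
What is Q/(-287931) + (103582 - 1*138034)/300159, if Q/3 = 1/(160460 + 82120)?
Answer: -29707960453277/258827113037220 ≈ -0.11478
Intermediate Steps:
Q = 1/80860 (Q = 3/(160460 + 82120) = 3/242580 = 3*(1/242580) = 1/80860 ≈ 1.2367e-5)
Q/(-287931) + (103582 - 1*138034)/300159 = (1/80860)/(-287931) + (103582 - 1*138034)/300159 = (1/80860)*(-1/287931) + (103582 - 138034)*(1/300159) = -1/23282100660 - 34452*1/300159 = -1/23282100660 - 1276/11117 = -29707960453277/258827113037220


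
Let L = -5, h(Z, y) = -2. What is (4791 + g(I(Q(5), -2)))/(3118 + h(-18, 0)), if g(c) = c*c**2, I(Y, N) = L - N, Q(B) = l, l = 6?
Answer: 1191/779 ≈ 1.5289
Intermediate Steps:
Q(B) = 6
I(Y, N) = -5 - N
g(c) = c**3
(4791 + g(I(Q(5), -2)))/(3118 + h(-18, 0)) = (4791 + (-5 - 1*(-2))**3)/(3118 - 2) = (4791 + (-5 + 2)**3)/3116 = (4791 + (-3)**3)*(1/3116) = (4791 - 27)*(1/3116) = 4764*(1/3116) = 1191/779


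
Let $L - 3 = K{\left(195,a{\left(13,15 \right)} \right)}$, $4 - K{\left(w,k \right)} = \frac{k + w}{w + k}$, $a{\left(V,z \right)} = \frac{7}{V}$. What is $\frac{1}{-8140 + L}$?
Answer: $- \frac{1}{8134} \approx -0.00012294$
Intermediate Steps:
$K{\left(w,k \right)} = 3$ ($K{\left(w,k \right)} = 4 - \frac{k + w}{w + k} = 4 - \frac{k + w}{k + w} = 4 - 1 = 3$)
$L = 6$ ($L = 3 + 3 = 6$)
$\frac{1}{-8140 + L} = \frac{1}{-8140 + 6} = \frac{1}{-8134} = - \frac{1}{8134}$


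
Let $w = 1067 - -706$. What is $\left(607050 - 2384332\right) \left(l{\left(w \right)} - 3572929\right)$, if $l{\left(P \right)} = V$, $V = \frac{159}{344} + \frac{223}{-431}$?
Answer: $\frac{470745798312786399}{74132} \approx 6.3501 \cdot 10^{12}$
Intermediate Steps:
$V = - \frac{8183}{148264}$ ($V = 159 \cdot \frac{1}{344} + 223 \left(- \frac{1}{431}\right) = \frac{159}{344} - \frac{223}{431} = - \frac{8183}{148264} \approx -0.055192$)
$w = 1773$ ($w = 1067 + 706 = 1773$)
$l{\left(P \right)} = - \frac{8183}{148264}$
$\left(607050 - 2384332\right) \left(l{\left(w \right)} - 3572929\right) = \left(607050 - 2384332\right) \left(- \frac{8183}{148264} - 3572929\right) = \left(-1777282\right) \left(- \frac{529736753439}{148264}\right) = \frac{470745798312786399}{74132}$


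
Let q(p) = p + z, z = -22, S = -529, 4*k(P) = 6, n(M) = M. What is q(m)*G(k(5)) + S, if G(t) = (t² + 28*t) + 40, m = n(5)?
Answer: -7845/4 ≈ -1961.3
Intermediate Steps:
m = 5
k(P) = 3/2 (k(P) = (¼)*6 = 3/2)
G(t) = 40 + t² + 28*t
q(p) = -22 + p (q(p) = p - 22 = -22 + p)
q(m)*G(k(5)) + S = (-22 + 5)*(40 + (3/2)² + 28*(3/2)) - 529 = -17*(40 + 9/4 + 42) - 529 = -17*337/4 - 529 = -5729/4 - 529 = -7845/4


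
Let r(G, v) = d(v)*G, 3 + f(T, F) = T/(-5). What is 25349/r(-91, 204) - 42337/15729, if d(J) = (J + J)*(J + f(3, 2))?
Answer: -75096451637/27864489744 ≈ -2.6951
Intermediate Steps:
f(T, F) = -3 - T/5 (f(T, F) = -3 + T/(-5) = -3 + T*(-⅕) = -3 - T/5)
d(J) = 2*J*(-18/5 + J) (d(J) = (J + J)*(J + (-3 - ⅕*3)) = (2*J)*(J + (-3 - ⅗)) = (2*J)*(J - 18/5) = (2*J)*(-18/5 + J) = 2*J*(-18/5 + J))
r(G, v) = 2*G*v*(-18 + 5*v)/5 (r(G, v) = (2*v*(-18 + 5*v)/5)*G = 2*G*v*(-18 + 5*v)/5)
25349/r(-91, 204) - 42337/15729 = 25349/(((⅖)*(-91)*204*(-18 + 5*204))) - 42337/15729 = 25349/(((⅖)*(-91)*204*(-18 + 1020))) - 42337*1/15729 = 25349/(((⅖)*(-91)*204*1002)) - 42337/15729 = 25349/(-37202256/5) - 42337/15729 = 25349*(-5/37202256) - 42337/15729 = -126745/37202256 - 42337/15729 = -75096451637/27864489744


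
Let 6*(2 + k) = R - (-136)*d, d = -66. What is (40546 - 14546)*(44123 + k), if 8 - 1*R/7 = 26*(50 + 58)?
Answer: 3069950000/3 ≈ 1.0233e+9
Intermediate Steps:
R = -19600 (R = 56 - 182*(50 + 58) = 56 - 182*108 = 56 - 7*2808 = 56 - 19656 = -19600)
k = -14294/3 (k = -2 + (-19600 - (-136)*(-66))/6 = -2 + (-19600 - 1*8976)/6 = -2 + (-19600 - 8976)/6 = -2 + (1/6)*(-28576) = -2 - 14288/3 = -14294/3 ≈ -4764.7)
(40546 - 14546)*(44123 + k) = (40546 - 14546)*(44123 - 14294/3) = 26000*(118075/3) = 3069950000/3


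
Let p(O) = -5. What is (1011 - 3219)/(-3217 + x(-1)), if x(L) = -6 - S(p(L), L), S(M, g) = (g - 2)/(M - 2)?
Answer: 3864/5641 ≈ 0.68499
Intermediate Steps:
S(M, g) = (-2 + g)/(-2 + M)
x(L) = -44/7 + L/7 (x(L) = -6 - (-2 + L)/(-2 - 5) = -6 - (-2 + L)/(-7) = -6 - (-1)*(-2 + L)/7 = -6 - (2/7 - L/7) = -6 + (-2/7 + L/7) = -44/7 + L/7)
(1011 - 3219)/(-3217 + x(-1)) = (1011 - 3219)/(-3217 + (-44/7 + (⅐)*(-1))) = -2208/(-3217 + (-44/7 - ⅐)) = -2208/(-3217 - 45/7) = -2208/(-22564/7) = -2208*(-7/22564) = 3864/5641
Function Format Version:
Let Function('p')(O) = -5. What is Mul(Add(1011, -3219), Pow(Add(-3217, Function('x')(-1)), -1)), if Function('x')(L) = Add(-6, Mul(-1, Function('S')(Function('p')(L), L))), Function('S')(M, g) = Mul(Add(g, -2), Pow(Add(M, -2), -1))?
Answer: Rational(3864, 5641) ≈ 0.68499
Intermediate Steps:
Function('S')(M, g) = Mul(Pow(Add(-2, M), -1), Add(-2, g)) (Function('S')(M, g) = Mul(Add(-2, g), Pow(Add(-2, M), -1)) = Mul(Pow(Add(-2, M), -1), Add(-2, g)))
Function('x')(L) = Add(Rational(-44, 7), Mul(Rational(1, 7), L)) (Function('x')(L) = Add(-6, Mul(-1, Mul(Pow(Add(-2, -5), -1), Add(-2, L)))) = Add(-6, Mul(-1, Mul(Pow(-7, -1), Add(-2, L)))) = Add(-6, Mul(-1, Mul(Rational(-1, 7), Add(-2, L)))) = Add(-6, Mul(-1, Add(Rational(2, 7), Mul(Rational(-1, 7), L)))) = Add(-6, Add(Rational(-2, 7), Mul(Rational(1, 7), L))) = Add(Rational(-44, 7), Mul(Rational(1, 7), L)))
Mul(Add(1011, -3219), Pow(Add(-3217, Function('x')(-1)), -1)) = Mul(Add(1011, -3219), Pow(Add(-3217, Add(Rational(-44, 7), Mul(Rational(1, 7), -1))), -1)) = Mul(-2208, Pow(Add(-3217, Add(Rational(-44, 7), Rational(-1, 7))), -1)) = Mul(-2208, Pow(Add(-3217, Rational(-45, 7)), -1)) = Mul(-2208, Pow(Rational(-22564, 7), -1)) = Mul(-2208, Rational(-7, 22564)) = Rational(3864, 5641)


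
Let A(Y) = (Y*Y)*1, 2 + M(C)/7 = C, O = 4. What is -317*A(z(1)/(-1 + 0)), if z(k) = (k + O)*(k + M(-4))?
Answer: -13321925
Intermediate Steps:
M(C) = -14 + 7*C
z(k) = (-42 + k)*(4 + k) (z(k) = (k + 4)*(k + (-14 + 7*(-4))) = (4 + k)*(k + (-14 - 28)) = (4 + k)*(k - 42) = (4 + k)*(-42 + k) = (-42 + k)*(4 + k))
A(Y) = Y² (A(Y) = Y²*1 = Y²)
-317*A(z(1)/(-1 + 0)) = -317*(-168 + 1² - 38*1)²/(-1 + 0)² = -317*(-168 + 1 - 38)² = -317*(-205*(-1))² = -317*205² = -317*42025 = -13321925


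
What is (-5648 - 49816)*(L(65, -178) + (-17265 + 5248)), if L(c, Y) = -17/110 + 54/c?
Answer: 476528468076/715 ≈ 6.6647e+8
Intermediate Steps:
L(c, Y) = -17/110 + 54/c (L(c, Y) = -17*1/110 + 54/c = -17/110 + 54/c)
(-5648 - 49816)*(L(65, -178) + (-17265 + 5248)) = (-5648 - 49816)*((-17/110 + 54/65) + (-17265 + 5248)) = -55464*((-17/110 + 54*(1/65)) - 12017) = -55464*((-17/110 + 54/65) - 12017) = -55464*(967/1430 - 12017) = -55464*(-17183343/1430) = 476528468076/715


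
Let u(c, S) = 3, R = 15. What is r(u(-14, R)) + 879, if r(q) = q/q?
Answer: 880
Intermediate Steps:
r(q) = 1
r(u(-14, R)) + 879 = 1 + 879 = 880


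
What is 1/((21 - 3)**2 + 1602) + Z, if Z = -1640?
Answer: -3158639/1926 ≈ -1640.0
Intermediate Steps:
1/((21 - 3)**2 + 1602) + Z = 1/((21 - 3)**2 + 1602) - 1640 = 1/(18**2 + 1602) - 1640 = 1/(324 + 1602) - 1640 = 1/1926 - 1640 = -3158639/1926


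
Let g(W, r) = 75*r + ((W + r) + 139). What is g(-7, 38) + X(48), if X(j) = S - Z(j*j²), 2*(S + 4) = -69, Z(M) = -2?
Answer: 5967/2 ≈ 2983.5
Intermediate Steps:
S = -77/2 (S = -4 + (½)*(-69) = -4 - 69/2 = -77/2 ≈ -38.500)
g(W, r) = 139 + W + 76*r (g(W, r) = 75*r + (139 + W + r) = 139 + W + 76*r)
X(j) = -73/2 (X(j) = -77/2 - 1*(-2) = -77/2 + 2 = -73/2)
g(-7, 38) + X(48) = (139 - 7 + 76*38) - 73/2 = (139 - 7 + 2888) - 73/2 = 3020 - 73/2 = 5967/2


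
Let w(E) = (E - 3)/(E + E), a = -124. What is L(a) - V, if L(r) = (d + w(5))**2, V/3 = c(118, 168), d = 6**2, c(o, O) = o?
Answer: 23911/25 ≈ 956.44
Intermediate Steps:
d = 36
w(E) = (-3 + E)/(2*E) (w(E) = (-3 + E)/((2*E)) = (-3 + E)*(1/(2*E)) = (-3 + E)/(2*E))
V = 354 (V = 3*118 = 354)
L(r) = 32761/25 (L(r) = (36 + (1/2)*(-3 + 5)/5)**2 = (36 + (1/2)*(1/5)*2)**2 = (36 + 1/5)**2 = (181/5)**2 = 32761/25)
L(a) - V = 32761/25 - 1*354 = 32761/25 - 354 = 23911/25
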